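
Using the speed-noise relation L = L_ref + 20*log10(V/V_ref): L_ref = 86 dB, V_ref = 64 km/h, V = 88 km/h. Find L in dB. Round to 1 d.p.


V/V_ref = 88 / 64 = 1.375
log10(1.375) = 0.138303
20 * 0.138303 = 2.7661
L = 86 + 2.7661 = 88.8 dB

88.8


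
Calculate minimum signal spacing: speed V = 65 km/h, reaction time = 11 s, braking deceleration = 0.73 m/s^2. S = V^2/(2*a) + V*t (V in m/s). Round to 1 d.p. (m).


V = 65 / 3.6 = 18.0556 m/s
Braking distance = 18.0556^2 / (2*0.73) = 223.2898 m
Sighting distance = 18.0556 * 11 = 198.6111 m
S = 223.2898 + 198.6111 = 421.9 m

421.9


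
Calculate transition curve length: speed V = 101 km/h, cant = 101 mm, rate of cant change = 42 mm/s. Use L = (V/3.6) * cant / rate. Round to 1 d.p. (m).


Convert speed: V = 101 / 3.6 = 28.0556 m/s
L = 28.0556 * 101 / 42
L = 2833.6111 / 42
L = 67.5 m

67.5


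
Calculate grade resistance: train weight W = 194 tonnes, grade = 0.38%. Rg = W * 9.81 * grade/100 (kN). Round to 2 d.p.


Rg = W * 9.81 * grade / 100
Rg = 194 * 9.81 * 0.38 / 100
Rg = 1903.14 * 0.0038
Rg = 7.23 kN

7.23


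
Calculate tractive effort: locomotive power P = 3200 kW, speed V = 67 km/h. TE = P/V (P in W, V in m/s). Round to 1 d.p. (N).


Convert: P = 3200 kW = 3200000 W
V = 67 / 3.6 = 18.6111 m/s
TE = 3200000 / 18.6111
TE = 171940.3 N

171940.3


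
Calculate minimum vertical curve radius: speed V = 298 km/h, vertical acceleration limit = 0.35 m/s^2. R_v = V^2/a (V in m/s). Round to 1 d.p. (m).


Convert speed: V = 298 / 3.6 = 82.7778 m/s
V^2 = 6852.1605 m^2/s^2
R_v = 6852.1605 / 0.35
R_v = 19577.6 m

19577.6


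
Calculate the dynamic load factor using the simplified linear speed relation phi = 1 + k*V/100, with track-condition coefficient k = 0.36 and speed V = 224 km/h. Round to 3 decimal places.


phi = 1 + k * V / 100
phi = 1 + 0.36 * 224 / 100
phi = 1 + 0.8064
phi = 1.806

1.806


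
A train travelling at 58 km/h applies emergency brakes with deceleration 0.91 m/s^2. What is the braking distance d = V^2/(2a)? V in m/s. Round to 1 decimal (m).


Convert speed: V = 58 / 3.6 = 16.1111 m/s
V^2 = 259.5679
d = 259.5679 / (2 * 0.91)
d = 259.5679 / 1.82
d = 142.6 m

142.6


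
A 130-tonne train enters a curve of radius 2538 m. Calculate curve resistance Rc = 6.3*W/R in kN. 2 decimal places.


Rc = 6.3 * W / R
Rc = 6.3 * 130 / 2538
Rc = 819.0 / 2538
Rc = 0.32 kN

0.32


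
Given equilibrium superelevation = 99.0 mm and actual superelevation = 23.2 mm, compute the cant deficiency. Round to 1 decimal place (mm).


Cant deficiency = equilibrium cant - actual cant
CD = 99.0 - 23.2
CD = 75.8 mm

75.8


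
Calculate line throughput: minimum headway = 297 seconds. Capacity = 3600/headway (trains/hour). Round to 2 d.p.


Capacity = 3600 / headway
Capacity = 3600 / 297
Capacity = 12.12 trains/hour

12.12


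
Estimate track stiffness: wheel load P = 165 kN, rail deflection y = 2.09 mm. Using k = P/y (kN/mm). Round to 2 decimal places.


Track stiffness k = P / y
k = 165 / 2.09
k = 78.95 kN/mm

78.95


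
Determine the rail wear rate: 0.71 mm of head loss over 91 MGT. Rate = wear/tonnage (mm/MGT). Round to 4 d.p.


Wear rate = total wear / cumulative tonnage
Rate = 0.71 / 91
Rate = 0.0078 mm/MGT

0.0078


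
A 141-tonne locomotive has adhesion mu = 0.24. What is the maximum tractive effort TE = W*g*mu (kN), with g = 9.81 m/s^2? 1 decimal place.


TE_max = W * g * mu
TE_max = 141 * 9.81 * 0.24
TE_max = 1383.21 * 0.24
TE_max = 332.0 kN

332.0


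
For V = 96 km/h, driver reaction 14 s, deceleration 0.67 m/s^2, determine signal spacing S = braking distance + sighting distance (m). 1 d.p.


V = 96 / 3.6 = 26.6667 m/s
Braking distance = 26.6667^2 / (2*0.67) = 530.6799 m
Sighting distance = 26.6667 * 14 = 373.3333 m
S = 530.6799 + 373.3333 = 904.0 m

904.0


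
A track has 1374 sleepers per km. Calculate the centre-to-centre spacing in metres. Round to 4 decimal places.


Spacing = 1000 m / number of sleepers
Spacing = 1000 / 1374
Spacing = 0.7278 m

0.7278


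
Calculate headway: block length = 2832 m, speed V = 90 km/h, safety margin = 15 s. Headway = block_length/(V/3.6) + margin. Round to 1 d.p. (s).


V = 90 / 3.6 = 25.0 m/s
Block traversal time = 2832 / 25.0 = 113.28 s
Headway = 113.28 + 15
Headway = 128.3 s

128.3


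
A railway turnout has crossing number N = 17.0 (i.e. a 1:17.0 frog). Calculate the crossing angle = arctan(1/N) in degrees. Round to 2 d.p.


1/N = 1/17.0 = 0.058824
angle = arctan(0.058824) = 0.058756 rad
angle = 0.058756 * 180/pi = 3.37 degrees

3.37


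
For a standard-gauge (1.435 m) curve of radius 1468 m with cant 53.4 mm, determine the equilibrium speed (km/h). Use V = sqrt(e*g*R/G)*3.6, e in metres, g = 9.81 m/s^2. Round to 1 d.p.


Convert cant: e = 53.4 mm = 0.0534 m
V_ms = sqrt(0.0534 * 9.81 * 1468 / 1.435)
V_ms = sqrt(535.900817) = 23.1495 m/s
V = 23.1495 * 3.6 = 83.3 km/h

83.3


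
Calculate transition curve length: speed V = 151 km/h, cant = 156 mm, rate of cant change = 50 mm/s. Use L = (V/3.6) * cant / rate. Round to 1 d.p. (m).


Convert speed: V = 151 / 3.6 = 41.9444 m/s
L = 41.9444 * 156 / 50
L = 6543.3333 / 50
L = 130.9 m

130.9


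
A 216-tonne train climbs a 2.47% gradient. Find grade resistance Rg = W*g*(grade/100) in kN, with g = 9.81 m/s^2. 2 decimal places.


Rg = W * 9.81 * grade / 100
Rg = 216 * 9.81 * 2.47 / 100
Rg = 2118.96 * 0.0247
Rg = 52.34 kN

52.34


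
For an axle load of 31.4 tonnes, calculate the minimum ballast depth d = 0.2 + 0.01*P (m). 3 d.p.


d = 0.2 + 0.01 * 31.4
d = 0.2 + 0.314
d = 0.514 m

0.514


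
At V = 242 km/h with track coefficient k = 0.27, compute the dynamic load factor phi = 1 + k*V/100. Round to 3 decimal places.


phi = 1 + k * V / 100
phi = 1 + 0.27 * 242 / 100
phi = 1 + 0.6534
phi = 1.653

1.653


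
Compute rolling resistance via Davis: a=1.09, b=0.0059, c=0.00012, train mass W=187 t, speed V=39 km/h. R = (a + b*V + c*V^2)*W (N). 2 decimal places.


b*V = 0.0059 * 39 = 0.2301
c*V^2 = 0.00012 * 1521 = 0.18252
R_per_t = 1.09 + 0.2301 + 0.18252 = 1.50262 N/t
R_total = 1.50262 * 187 = 280.99 N

280.99


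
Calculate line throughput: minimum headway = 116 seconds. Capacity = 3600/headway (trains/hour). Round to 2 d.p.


Capacity = 3600 / headway
Capacity = 3600 / 116
Capacity = 31.03 trains/hour

31.03


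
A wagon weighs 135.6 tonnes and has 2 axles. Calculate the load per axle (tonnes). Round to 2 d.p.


Load per axle = total weight / number of axles
Load = 135.6 / 2
Load = 67.80 tonnes

67.80


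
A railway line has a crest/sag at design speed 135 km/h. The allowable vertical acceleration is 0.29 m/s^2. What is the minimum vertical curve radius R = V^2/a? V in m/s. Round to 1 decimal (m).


Convert speed: V = 135 / 3.6 = 37.5 m/s
V^2 = 1406.25 m^2/s^2
R_v = 1406.25 / 0.29
R_v = 4849.1 m

4849.1


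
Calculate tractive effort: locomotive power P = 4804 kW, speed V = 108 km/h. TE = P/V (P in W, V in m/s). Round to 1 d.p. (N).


Convert: P = 4804 kW = 4804000 W
V = 108 / 3.6 = 30.0 m/s
TE = 4804000 / 30.0
TE = 160133.3 N

160133.3


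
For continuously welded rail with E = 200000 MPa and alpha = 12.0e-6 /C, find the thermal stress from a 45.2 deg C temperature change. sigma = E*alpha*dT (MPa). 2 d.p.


sigma = E * alpha * dT
sigma = 200000 * 12.0e-6 * 45.2
sigma = 2.4 * 45.2
sigma = 108.48 MPa

108.48


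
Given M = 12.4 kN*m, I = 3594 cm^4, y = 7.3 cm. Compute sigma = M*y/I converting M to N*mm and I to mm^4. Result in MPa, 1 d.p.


Convert units:
M = 12.4 kN*m = 12400000 N*mm
y = 7.3 cm = 73 mm
I = 3594 cm^4 = 35940000 mm^4
sigma = 12400000 * 73 / 35940000
sigma = 25.2 MPa

25.2


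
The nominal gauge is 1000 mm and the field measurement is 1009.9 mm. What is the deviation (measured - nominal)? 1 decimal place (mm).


Deviation = measured - nominal
Deviation = 1009.9 - 1000
Deviation = 9.9 mm

9.9


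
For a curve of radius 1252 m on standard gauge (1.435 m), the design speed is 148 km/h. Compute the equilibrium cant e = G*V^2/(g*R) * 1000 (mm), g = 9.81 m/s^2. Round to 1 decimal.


Convert speed: V = 148 / 3.6 = 41.1111 m/s
Apply formula: e = 1.435 * 41.1111^2 / (9.81 * 1252)
e = 1.435 * 1690.1235 / 12282.12
e = 0.197468 m = 197.5 mm

197.5


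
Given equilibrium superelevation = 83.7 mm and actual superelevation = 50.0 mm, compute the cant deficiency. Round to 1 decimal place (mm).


Cant deficiency = equilibrium cant - actual cant
CD = 83.7 - 50.0
CD = 33.7 mm

33.7


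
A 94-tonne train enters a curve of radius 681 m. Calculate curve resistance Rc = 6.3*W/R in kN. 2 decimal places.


Rc = 6.3 * W / R
Rc = 6.3 * 94 / 681
Rc = 592.2 / 681
Rc = 0.87 kN

0.87


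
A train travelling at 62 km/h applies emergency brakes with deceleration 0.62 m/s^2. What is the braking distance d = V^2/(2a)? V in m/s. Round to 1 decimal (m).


Convert speed: V = 62 / 3.6 = 17.2222 m/s
V^2 = 296.6049
d = 296.6049 / (2 * 0.62)
d = 296.6049 / 1.24
d = 239.2 m

239.2


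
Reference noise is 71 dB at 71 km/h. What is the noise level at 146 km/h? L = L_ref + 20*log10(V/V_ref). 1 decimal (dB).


V/V_ref = 146 / 71 = 2.056338
log10(2.056338) = 0.313095
20 * 0.313095 = 6.2619
L = 71 + 6.2619 = 77.3 dB

77.3


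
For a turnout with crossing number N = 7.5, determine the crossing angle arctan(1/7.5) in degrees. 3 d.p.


1/N = 1/7.5 = 0.133333
angle = arctan(0.133333) = 0.132552 rad
angle = 0.132552 * 180/pi = 7.595 degrees

7.595


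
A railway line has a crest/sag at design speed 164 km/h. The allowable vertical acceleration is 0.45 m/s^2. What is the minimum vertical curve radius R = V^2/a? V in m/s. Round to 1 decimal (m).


Convert speed: V = 164 / 3.6 = 45.5556 m/s
V^2 = 2075.3086 m^2/s^2
R_v = 2075.3086 / 0.45
R_v = 4611.8 m

4611.8


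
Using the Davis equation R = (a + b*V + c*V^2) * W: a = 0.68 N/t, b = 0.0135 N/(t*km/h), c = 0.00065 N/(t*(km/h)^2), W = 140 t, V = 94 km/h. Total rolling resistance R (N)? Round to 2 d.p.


b*V = 0.0135 * 94 = 1.269
c*V^2 = 0.00065 * 8836 = 5.7434
R_per_t = 0.68 + 1.269 + 5.7434 = 7.6924 N/t
R_total = 7.6924 * 140 = 1076.94 N

1076.94


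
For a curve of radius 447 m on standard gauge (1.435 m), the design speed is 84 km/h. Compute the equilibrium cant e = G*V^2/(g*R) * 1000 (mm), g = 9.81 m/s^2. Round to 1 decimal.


Convert speed: V = 84 / 3.6 = 23.3333 m/s
Apply formula: e = 1.435 * 23.3333^2 / (9.81 * 447)
e = 1.435 * 544.4444 / 4385.07
e = 0.178168 m = 178.2 mm

178.2


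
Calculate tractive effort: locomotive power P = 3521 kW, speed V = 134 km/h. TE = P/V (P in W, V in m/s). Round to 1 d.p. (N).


Convert: P = 3521 kW = 3521000 W
V = 134 / 3.6 = 37.2222 m/s
TE = 3521000 / 37.2222
TE = 94594.0 N

94594.0


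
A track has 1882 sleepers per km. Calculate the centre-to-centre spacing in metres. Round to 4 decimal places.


Spacing = 1000 m / number of sleepers
Spacing = 1000 / 1882
Spacing = 0.5313 m

0.5313


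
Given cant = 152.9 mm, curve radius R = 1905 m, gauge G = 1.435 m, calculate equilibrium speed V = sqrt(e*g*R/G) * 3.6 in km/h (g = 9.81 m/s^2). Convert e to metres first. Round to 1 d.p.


Convert cant: e = 152.9 mm = 0.1529 m
V_ms = sqrt(0.1529 * 9.81 * 1905 / 1.435)
V_ms = sqrt(1991.221495) = 44.6231 m/s
V = 44.6231 * 3.6 = 160.6 km/h

160.6


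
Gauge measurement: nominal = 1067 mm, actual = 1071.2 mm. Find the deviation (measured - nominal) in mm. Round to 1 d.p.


Deviation = measured - nominal
Deviation = 1071.2 - 1067
Deviation = 4.2 mm

4.2


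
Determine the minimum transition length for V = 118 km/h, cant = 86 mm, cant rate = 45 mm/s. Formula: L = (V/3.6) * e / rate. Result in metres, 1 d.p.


Convert speed: V = 118 / 3.6 = 32.7778 m/s
L = 32.7778 * 86 / 45
L = 2818.8889 / 45
L = 62.6 m

62.6


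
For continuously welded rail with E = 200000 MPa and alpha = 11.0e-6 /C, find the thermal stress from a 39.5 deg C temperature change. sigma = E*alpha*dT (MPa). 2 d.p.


sigma = E * alpha * dT
sigma = 200000 * 11.0e-6 * 39.5
sigma = 2.2 * 39.5
sigma = 86.90 MPa

86.90


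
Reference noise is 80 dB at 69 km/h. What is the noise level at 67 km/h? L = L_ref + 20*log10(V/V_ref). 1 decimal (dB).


V/V_ref = 67 / 69 = 0.971014
log10(0.971014) = -0.012774
20 * -0.012774 = -0.2555
L = 80 + -0.2555 = 79.7 dB

79.7


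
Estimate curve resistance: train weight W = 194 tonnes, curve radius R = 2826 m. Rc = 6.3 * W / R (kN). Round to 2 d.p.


Rc = 6.3 * W / R
Rc = 6.3 * 194 / 2826
Rc = 1222.2 / 2826
Rc = 0.43 kN

0.43


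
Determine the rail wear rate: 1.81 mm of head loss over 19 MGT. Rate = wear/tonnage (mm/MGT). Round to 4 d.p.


Wear rate = total wear / cumulative tonnage
Rate = 1.81 / 19
Rate = 0.0953 mm/MGT

0.0953


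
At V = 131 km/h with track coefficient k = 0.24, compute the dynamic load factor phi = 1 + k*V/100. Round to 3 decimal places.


phi = 1 + k * V / 100
phi = 1 + 0.24 * 131 / 100
phi = 1 + 0.3144
phi = 1.314

1.314


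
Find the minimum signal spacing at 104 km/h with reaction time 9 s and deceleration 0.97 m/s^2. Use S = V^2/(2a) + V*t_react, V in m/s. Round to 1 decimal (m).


V = 104 / 3.6 = 28.8889 m/s
Braking distance = 28.8889^2 / (2*0.97) = 430.1896 m
Sighting distance = 28.8889 * 9 = 260.0 m
S = 430.1896 + 260.0 = 690.2 m

690.2


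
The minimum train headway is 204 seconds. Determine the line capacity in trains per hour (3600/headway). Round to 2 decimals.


Capacity = 3600 / headway
Capacity = 3600 / 204
Capacity = 17.65 trains/hour

17.65


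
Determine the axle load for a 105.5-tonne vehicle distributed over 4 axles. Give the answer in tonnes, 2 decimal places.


Load per axle = total weight / number of axles
Load = 105.5 / 4
Load = 26.38 tonnes

26.38


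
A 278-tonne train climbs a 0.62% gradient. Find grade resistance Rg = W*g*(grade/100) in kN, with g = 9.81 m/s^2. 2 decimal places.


Rg = W * 9.81 * grade / 100
Rg = 278 * 9.81 * 0.62 / 100
Rg = 2727.18 * 0.0062
Rg = 16.91 kN

16.91


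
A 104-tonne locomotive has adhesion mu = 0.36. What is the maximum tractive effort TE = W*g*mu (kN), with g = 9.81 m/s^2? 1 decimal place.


TE_max = W * g * mu
TE_max = 104 * 9.81 * 0.36
TE_max = 1020.24 * 0.36
TE_max = 367.3 kN

367.3


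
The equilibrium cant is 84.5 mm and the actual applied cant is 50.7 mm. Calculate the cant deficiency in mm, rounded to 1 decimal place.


Cant deficiency = equilibrium cant - actual cant
CD = 84.5 - 50.7
CD = 33.8 mm

33.8


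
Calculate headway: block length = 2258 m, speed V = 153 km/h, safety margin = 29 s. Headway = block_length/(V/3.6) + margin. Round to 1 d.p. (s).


V = 153 / 3.6 = 42.5 m/s
Block traversal time = 2258 / 42.5 = 53.1294 s
Headway = 53.1294 + 29
Headway = 82.1 s

82.1


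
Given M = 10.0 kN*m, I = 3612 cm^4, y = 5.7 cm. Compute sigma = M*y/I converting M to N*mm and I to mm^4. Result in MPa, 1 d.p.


Convert units:
M = 10.0 kN*m = 10000000 N*mm
y = 5.7 cm = 57 mm
I = 3612 cm^4 = 36120000 mm^4
sigma = 10000000 * 57 / 36120000
sigma = 15.8 MPa

15.8


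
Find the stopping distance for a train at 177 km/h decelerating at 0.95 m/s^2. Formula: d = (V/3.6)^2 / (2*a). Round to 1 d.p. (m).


Convert speed: V = 177 / 3.6 = 49.1667 m/s
V^2 = 2417.3611
d = 2417.3611 / (2 * 0.95)
d = 2417.3611 / 1.9
d = 1272.3 m

1272.3


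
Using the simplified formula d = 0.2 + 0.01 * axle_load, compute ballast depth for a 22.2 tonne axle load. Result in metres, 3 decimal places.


d = 0.2 + 0.01 * 22.2
d = 0.2 + 0.222
d = 0.422 m

0.422


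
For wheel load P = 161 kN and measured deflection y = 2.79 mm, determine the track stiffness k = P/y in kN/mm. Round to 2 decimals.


Track stiffness k = P / y
k = 161 / 2.79
k = 57.71 kN/mm

57.71


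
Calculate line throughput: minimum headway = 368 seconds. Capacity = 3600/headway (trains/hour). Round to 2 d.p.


Capacity = 3600 / headway
Capacity = 3600 / 368
Capacity = 9.78 trains/hour

9.78


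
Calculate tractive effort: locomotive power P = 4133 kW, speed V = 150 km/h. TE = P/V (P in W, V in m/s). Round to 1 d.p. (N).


Convert: P = 4133 kW = 4133000 W
V = 150 / 3.6 = 41.6667 m/s
TE = 4133000 / 41.6667
TE = 99192.0 N

99192.0


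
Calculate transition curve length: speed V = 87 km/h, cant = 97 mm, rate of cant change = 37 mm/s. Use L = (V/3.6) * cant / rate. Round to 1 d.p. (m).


Convert speed: V = 87 / 3.6 = 24.1667 m/s
L = 24.1667 * 97 / 37
L = 2344.1667 / 37
L = 63.4 m

63.4


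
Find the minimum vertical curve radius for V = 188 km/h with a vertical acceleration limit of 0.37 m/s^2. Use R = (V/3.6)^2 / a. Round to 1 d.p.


Convert speed: V = 188 / 3.6 = 52.2222 m/s
V^2 = 2727.1605 m^2/s^2
R_v = 2727.1605 / 0.37
R_v = 7370.7 m

7370.7


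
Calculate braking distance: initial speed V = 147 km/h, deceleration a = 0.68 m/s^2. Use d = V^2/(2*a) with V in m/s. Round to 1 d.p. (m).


Convert speed: V = 147 / 3.6 = 40.8333 m/s
V^2 = 1667.3611
d = 1667.3611 / (2 * 0.68)
d = 1667.3611 / 1.36
d = 1226.0 m

1226.0


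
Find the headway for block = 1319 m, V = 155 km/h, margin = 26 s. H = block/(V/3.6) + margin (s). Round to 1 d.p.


V = 155 / 3.6 = 43.0556 m/s
Block traversal time = 1319 / 43.0556 = 30.6348 s
Headway = 30.6348 + 26
Headway = 56.6 s

56.6


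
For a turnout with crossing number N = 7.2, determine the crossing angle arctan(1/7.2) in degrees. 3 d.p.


1/N = 1/7.2 = 0.138889
angle = arctan(0.138889) = 0.138006 rad
angle = 0.138006 * 180/pi = 7.907 degrees

7.907


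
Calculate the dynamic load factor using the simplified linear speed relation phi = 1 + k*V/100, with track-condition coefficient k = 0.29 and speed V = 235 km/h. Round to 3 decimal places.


phi = 1 + k * V / 100
phi = 1 + 0.29 * 235 / 100
phi = 1 + 0.6815
phi = 1.682

1.682


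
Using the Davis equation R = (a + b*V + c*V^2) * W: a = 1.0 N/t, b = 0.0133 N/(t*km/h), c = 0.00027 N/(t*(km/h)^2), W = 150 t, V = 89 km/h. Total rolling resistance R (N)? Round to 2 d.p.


b*V = 0.0133 * 89 = 1.1837
c*V^2 = 0.00027 * 7921 = 2.13867
R_per_t = 1.0 + 1.1837 + 2.13867 = 4.32237 N/t
R_total = 4.32237 * 150 = 648.36 N

648.36


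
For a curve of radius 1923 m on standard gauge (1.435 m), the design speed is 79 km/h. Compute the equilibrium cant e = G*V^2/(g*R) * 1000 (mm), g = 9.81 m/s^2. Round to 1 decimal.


Convert speed: V = 79 / 3.6 = 21.9444 m/s
Apply formula: e = 1.435 * 21.9444^2 / (9.81 * 1923)
e = 1.435 * 481.5586 / 18864.63
e = 0.036631 m = 36.6 mm

36.6


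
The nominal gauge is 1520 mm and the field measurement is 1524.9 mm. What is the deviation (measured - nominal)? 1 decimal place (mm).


Deviation = measured - nominal
Deviation = 1524.9 - 1520
Deviation = 4.9 mm

4.9


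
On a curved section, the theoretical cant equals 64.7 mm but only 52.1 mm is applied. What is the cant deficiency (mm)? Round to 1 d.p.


Cant deficiency = equilibrium cant - actual cant
CD = 64.7 - 52.1
CD = 12.6 mm

12.6


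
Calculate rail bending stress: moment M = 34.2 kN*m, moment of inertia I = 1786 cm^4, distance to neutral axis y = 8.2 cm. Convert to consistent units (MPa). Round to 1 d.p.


Convert units:
M = 34.2 kN*m = 34200000 N*mm
y = 8.2 cm = 82 mm
I = 1786 cm^4 = 17860000 mm^4
sigma = 34200000 * 82 / 17860000
sigma = 157.0 MPa

157.0


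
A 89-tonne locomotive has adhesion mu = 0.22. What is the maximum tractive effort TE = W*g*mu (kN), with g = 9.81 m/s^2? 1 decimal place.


TE_max = W * g * mu
TE_max = 89 * 9.81 * 0.22
TE_max = 873.09 * 0.22
TE_max = 192.1 kN

192.1


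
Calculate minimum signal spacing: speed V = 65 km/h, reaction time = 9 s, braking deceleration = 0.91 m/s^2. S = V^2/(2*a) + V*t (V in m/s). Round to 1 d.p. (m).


V = 65 / 3.6 = 18.0556 m/s
Braking distance = 18.0556^2 / (2*0.91) = 179.1226 m
Sighting distance = 18.0556 * 9 = 162.5 m
S = 179.1226 + 162.5 = 341.6 m

341.6


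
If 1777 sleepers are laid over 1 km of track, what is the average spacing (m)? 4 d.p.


Spacing = 1000 m / number of sleepers
Spacing = 1000 / 1777
Spacing = 0.5627 m

0.5627


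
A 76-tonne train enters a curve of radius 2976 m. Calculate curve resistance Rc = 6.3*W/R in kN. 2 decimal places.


Rc = 6.3 * W / R
Rc = 6.3 * 76 / 2976
Rc = 478.8 / 2976
Rc = 0.16 kN

0.16


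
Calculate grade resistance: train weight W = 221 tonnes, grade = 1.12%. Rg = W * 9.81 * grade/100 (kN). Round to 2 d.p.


Rg = W * 9.81 * grade / 100
Rg = 221 * 9.81 * 1.12 / 100
Rg = 2168.01 * 0.0112
Rg = 24.28 kN

24.28


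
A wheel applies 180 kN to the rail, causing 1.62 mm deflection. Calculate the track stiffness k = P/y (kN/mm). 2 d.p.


Track stiffness k = P / y
k = 180 / 1.62
k = 111.11 kN/mm

111.11


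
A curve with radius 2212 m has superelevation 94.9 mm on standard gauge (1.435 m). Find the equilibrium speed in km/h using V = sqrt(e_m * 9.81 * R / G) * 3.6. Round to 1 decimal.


Convert cant: e = 94.9 mm = 0.0949 m
V_ms = sqrt(0.0949 * 9.81 * 2212 / 1.435)
V_ms = sqrt(1435.054654) = 37.8821 m/s
V = 37.8821 * 3.6 = 136.4 km/h

136.4


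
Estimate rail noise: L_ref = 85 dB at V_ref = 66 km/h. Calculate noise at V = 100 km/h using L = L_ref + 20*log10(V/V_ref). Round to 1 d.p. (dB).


V/V_ref = 100 / 66 = 1.515152
log10(1.515152) = 0.180456
20 * 0.180456 = 3.6091
L = 85 + 3.6091 = 88.6 dB

88.6


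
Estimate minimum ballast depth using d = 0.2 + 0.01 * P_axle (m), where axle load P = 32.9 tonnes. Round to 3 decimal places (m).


d = 0.2 + 0.01 * 32.9
d = 0.2 + 0.329
d = 0.529 m

0.529


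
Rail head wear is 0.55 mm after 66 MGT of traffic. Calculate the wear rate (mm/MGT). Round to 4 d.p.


Wear rate = total wear / cumulative tonnage
Rate = 0.55 / 66
Rate = 0.0083 mm/MGT

0.0083


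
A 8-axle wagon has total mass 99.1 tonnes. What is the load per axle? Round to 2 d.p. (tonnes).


Load per axle = total weight / number of axles
Load = 99.1 / 8
Load = 12.39 tonnes

12.39


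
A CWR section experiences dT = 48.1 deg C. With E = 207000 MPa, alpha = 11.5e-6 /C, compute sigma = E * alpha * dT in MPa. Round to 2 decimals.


sigma = E * alpha * dT
sigma = 207000 * 11.5e-6 * 48.1
sigma = 2.3805 * 48.1
sigma = 114.50 MPa

114.50


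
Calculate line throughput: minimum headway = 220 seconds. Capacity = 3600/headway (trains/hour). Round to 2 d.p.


Capacity = 3600 / headway
Capacity = 3600 / 220
Capacity = 16.36 trains/hour

16.36


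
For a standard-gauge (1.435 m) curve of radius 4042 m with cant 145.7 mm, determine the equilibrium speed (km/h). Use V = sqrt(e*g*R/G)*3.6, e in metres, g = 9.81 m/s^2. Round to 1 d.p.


Convert cant: e = 145.7 mm = 0.1457 m
V_ms = sqrt(0.1457 * 9.81 * 4042 / 1.435)
V_ms = sqrt(4025.992553) = 63.4507 m/s
V = 63.4507 * 3.6 = 228.4 km/h

228.4


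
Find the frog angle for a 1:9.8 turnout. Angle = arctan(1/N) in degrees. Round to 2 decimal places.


1/N = 1/9.8 = 0.102041
angle = arctan(0.102041) = 0.101689 rad
angle = 0.101689 * 180/pi = 5.83 degrees

5.83


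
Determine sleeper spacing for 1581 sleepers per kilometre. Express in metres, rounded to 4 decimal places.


Spacing = 1000 m / number of sleepers
Spacing = 1000 / 1581
Spacing = 0.6325 m

0.6325


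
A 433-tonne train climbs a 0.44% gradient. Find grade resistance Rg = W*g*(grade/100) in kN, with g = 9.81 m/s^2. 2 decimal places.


Rg = W * 9.81 * grade / 100
Rg = 433 * 9.81 * 0.44 / 100
Rg = 4247.73 * 0.0044
Rg = 18.69 kN

18.69


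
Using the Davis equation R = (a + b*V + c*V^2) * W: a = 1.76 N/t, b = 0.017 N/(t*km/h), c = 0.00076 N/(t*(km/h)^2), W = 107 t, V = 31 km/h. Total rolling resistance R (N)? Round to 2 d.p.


b*V = 0.017 * 31 = 0.527
c*V^2 = 0.00076 * 961 = 0.73036
R_per_t = 1.76 + 0.527 + 0.73036 = 3.01736 N/t
R_total = 3.01736 * 107 = 322.86 N

322.86


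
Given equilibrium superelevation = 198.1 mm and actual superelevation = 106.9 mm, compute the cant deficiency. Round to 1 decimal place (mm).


Cant deficiency = equilibrium cant - actual cant
CD = 198.1 - 106.9
CD = 91.2 mm

91.2


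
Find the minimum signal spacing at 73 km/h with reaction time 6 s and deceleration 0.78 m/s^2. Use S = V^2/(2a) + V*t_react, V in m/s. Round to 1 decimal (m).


V = 73 / 3.6 = 20.2778 m/s
Braking distance = 20.2778^2 / (2*0.78) = 263.5822 m
Sighting distance = 20.2778 * 6 = 121.6667 m
S = 263.5822 + 121.6667 = 385.2 m

385.2


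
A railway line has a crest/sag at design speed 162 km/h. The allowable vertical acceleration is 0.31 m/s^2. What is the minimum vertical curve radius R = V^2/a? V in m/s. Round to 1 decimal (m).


Convert speed: V = 162 / 3.6 = 45.0 m/s
V^2 = 2025.0 m^2/s^2
R_v = 2025.0 / 0.31
R_v = 6532.3 m

6532.3


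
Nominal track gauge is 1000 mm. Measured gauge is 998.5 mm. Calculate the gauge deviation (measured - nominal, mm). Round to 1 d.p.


Deviation = measured - nominal
Deviation = 998.5 - 1000
Deviation = -1.5 mm

-1.5


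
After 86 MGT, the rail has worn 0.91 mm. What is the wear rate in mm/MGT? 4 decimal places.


Wear rate = total wear / cumulative tonnage
Rate = 0.91 / 86
Rate = 0.0106 mm/MGT

0.0106


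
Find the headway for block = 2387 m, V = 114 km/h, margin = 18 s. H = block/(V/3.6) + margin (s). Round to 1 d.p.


V = 114 / 3.6 = 31.6667 m/s
Block traversal time = 2387 / 31.6667 = 75.3789 s
Headway = 75.3789 + 18
Headway = 93.4 s

93.4


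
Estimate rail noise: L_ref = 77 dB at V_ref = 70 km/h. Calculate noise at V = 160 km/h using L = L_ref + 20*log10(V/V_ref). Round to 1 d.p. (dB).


V/V_ref = 160 / 70 = 2.285714
log10(2.285714) = 0.359022
20 * 0.359022 = 7.1804
L = 77 + 7.1804 = 84.2 dB

84.2


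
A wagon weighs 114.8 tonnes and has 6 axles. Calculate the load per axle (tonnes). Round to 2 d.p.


Load per axle = total weight / number of axles
Load = 114.8 / 6
Load = 19.13 tonnes

19.13


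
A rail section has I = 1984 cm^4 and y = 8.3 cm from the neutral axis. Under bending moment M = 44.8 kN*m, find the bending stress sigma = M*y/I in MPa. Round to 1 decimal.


Convert units:
M = 44.8 kN*m = 44800000 N*mm
y = 8.3 cm = 83 mm
I = 1984 cm^4 = 19840000 mm^4
sigma = 44800000 * 83 / 19840000
sigma = 187.4 MPa

187.4


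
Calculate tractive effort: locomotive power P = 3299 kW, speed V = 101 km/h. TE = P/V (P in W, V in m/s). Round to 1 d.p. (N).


Convert: P = 3299 kW = 3299000 W
V = 101 / 3.6 = 28.0556 m/s
TE = 3299000 / 28.0556
TE = 117588.1 N

117588.1


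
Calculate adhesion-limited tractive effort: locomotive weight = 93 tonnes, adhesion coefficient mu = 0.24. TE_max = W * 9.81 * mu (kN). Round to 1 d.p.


TE_max = W * g * mu
TE_max = 93 * 9.81 * 0.24
TE_max = 912.33 * 0.24
TE_max = 219.0 kN

219.0


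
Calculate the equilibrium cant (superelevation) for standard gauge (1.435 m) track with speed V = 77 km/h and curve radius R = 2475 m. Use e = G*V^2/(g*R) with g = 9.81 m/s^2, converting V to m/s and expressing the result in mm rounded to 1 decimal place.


Convert speed: V = 77 / 3.6 = 21.3889 m/s
Apply formula: e = 1.435 * 21.3889^2 / (9.81 * 2475)
e = 1.435 * 457.4846 / 24279.75
e = 0.027039 m = 27.0 mm

27.0


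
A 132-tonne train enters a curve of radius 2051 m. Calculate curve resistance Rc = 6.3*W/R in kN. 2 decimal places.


Rc = 6.3 * W / R
Rc = 6.3 * 132 / 2051
Rc = 831.6 / 2051
Rc = 0.41 kN

0.41


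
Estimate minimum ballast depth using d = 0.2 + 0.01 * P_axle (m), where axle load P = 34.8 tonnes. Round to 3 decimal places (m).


d = 0.2 + 0.01 * 34.8
d = 0.2 + 0.348
d = 0.548 m

0.548


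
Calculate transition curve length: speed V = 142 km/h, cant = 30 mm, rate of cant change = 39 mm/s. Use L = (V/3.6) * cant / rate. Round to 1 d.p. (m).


Convert speed: V = 142 / 3.6 = 39.4444 m/s
L = 39.4444 * 30 / 39
L = 1183.3333 / 39
L = 30.3 m

30.3


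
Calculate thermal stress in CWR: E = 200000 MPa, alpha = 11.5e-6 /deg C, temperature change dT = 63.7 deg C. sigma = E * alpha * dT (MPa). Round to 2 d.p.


sigma = E * alpha * dT
sigma = 200000 * 11.5e-6 * 63.7
sigma = 2.3 * 63.7
sigma = 146.51 MPa

146.51


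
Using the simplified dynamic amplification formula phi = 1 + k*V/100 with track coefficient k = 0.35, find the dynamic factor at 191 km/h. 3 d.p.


phi = 1 + k * V / 100
phi = 1 + 0.35 * 191 / 100
phi = 1 + 0.6685
phi = 1.669

1.669


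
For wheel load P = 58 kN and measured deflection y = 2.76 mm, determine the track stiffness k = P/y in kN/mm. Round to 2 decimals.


Track stiffness k = P / y
k = 58 / 2.76
k = 21.01 kN/mm

21.01


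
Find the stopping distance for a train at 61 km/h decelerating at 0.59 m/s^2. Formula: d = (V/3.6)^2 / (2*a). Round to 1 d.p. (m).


Convert speed: V = 61 / 3.6 = 16.9444 m/s
V^2 = 287.1142
d = 287.1142 / (2 * 0.59)
d = 287.1142 / 1.18
d = 243.3 m

243.3


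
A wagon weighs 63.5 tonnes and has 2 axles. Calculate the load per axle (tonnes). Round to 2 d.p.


Load per axle = total weight / number of axles
Load = 63.5 / 2
Load = 31.75 tonnes

31.75


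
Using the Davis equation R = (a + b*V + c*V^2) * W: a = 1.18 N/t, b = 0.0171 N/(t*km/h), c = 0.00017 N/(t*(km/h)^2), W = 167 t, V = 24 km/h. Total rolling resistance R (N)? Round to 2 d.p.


b*V = 0.0171 * 24 = 0.4104
c*V^2 = 0.00017 * 576 = 0.09792
R_per_t = 1.18 + 0.4104 + 0.09792 = 1.68832 N/t
R_total = 1.68832 * 167 = 281.95 N

281.95


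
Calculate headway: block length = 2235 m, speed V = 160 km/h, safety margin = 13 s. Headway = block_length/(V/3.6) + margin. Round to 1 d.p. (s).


V = 160 / 3.6 = 44.4444 m/s
Block traversal time = 2235 / 44.4444 = 50.2875 s
Headway = 50.2875 + 13
Headway = 63.3 s

63.3


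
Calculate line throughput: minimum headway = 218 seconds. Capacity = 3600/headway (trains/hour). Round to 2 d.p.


Capacity = 3600 / headway
Capacity = 3600 / 218
Capacity = 16.51 trains/hour

16.51


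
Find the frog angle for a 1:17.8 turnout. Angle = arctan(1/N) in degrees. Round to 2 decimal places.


1/N = 1/17.8 = 0.05618
angle = arctan(0.05618) = 0.056121 rad
angle = 0.056121 * 180/pi = 3.22 degrees

3.22


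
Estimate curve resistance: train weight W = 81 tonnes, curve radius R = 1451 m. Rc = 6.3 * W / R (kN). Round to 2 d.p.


Rc = 6.3 * W / R
Rc = 6.3 * 81 / 1451
Rc = 510.3 / 1451
Rc = 0.35 kN

0.35


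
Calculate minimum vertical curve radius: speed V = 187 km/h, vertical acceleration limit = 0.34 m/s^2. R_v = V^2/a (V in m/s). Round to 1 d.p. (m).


Convert speed: V = 187 / 3.6 = 51.9444 m/s
V^2 = 2698.2253 m^2/s^2
R_v = 2698.2253 / 0.34
R_v = 7936.0 m

7936.0


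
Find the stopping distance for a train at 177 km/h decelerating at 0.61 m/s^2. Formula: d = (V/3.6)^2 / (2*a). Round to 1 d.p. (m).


Convert speed: V = 177 / 3.6 = 49.1667 m/s
V^2 = 2417.3611
d = 2417.3611 / (2 * 0.61)
d = 2417.3611 / 1.22
d = 1981.4 m

1981.4


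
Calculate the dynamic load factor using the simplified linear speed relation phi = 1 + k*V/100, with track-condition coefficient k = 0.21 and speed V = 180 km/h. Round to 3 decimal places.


phi = 1 + k * V / 100
phi = 1 + 0.21 * 180 / 100
phi = 1 + 0.378
phi = 1.378

1.378


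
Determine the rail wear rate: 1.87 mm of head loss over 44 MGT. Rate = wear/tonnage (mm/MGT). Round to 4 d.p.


Wear rate = total wear / cumulative tonnage
Rate = 1.87 / 44
Rate = 0.0425 mm/MGT

0.0425


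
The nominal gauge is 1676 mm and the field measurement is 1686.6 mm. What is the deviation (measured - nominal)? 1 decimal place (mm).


Deviation = measured - nominal
Deviation = 1686.6 - 1676
Deviation = 10.6 mm

10.6


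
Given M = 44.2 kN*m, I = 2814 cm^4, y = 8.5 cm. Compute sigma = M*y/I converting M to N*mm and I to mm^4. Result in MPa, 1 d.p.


Convert units:
M = 44.2 kN*m = 44200000 N*mm
y = 8.5 cm = 85 mm
I = 2814 cm^4 = 28140000 mm^4
sigma = 44200000 * 85 / 28140000
sigma = 133.5 MPa

133.5


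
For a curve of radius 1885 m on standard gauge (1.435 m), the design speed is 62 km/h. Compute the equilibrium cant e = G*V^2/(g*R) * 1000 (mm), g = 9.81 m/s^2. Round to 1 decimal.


Convert speed: V = 62 / 3.6 = 17.2222 m/s
Apply formula: e = 1.435 * 17.2222^2 / (9.81 * 1885)
e = 1.435 * 296.6049 / 18491.85
e = 0.023017 m = 23.0 mm

23.0


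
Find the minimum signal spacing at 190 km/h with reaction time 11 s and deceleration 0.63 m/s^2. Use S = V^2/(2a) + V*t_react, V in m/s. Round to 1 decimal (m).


V = 190 / 3.6 = 52.7778 m/s
Braking distance = 52.7778^2 / (2*0.63) = 2210.7094 m
Sighting distance = 52.7778 * 11 = 580.5556 m
S = 2210.7094 + 580.5556 = 2791.3 m

2791.3


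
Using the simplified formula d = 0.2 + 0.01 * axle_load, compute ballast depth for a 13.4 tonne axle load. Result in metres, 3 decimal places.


d = 0.2 + 0.01 * 13.4
d = 0.2 + 0.134
d = 0.334 m

0.334


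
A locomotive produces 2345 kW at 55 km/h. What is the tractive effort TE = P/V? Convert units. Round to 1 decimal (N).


Convert: P = 2345 kW = 2345000 W
V = 55 / 3.6 = 15.2778 m/s
TE = 2345000 / 15.2778
TE = 153490.9 N

153490.9


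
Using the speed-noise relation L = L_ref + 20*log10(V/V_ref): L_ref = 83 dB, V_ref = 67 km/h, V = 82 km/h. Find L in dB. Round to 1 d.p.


V/V_ref = 82 / 67 = 1.223881
log10(1.223881) = 0.087739
20 * 0.087739 = 1.7548
L = 83 + 1.7548 = 84.8 dB

84.8


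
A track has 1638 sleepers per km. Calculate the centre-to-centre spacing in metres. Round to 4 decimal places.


Spacing = 1000 m / number of sleepers
Spacing = 1000 / 1638
Spacing = 0.6105 m

0.6105


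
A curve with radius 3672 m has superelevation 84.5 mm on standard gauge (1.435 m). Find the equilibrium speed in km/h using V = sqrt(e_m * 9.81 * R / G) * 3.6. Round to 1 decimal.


Convert cant: e = 84.5 mm = 0.0845 m
V_ms = sqrt(0.0845 * 9.81 * 3672 / 1.435)
V_ms = sqrt(2121.174941) = 46.0562 m/s
V = 46.0562 * 3.6 = 165.8 km/h

165.8


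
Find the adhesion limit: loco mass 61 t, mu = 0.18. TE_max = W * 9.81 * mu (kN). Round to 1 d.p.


TE_max = W * g * mu
TE_max = 61 * 9.81 * 0.18
TE_max = 598.41 * 0.18
TE_max = 107.7 kN

107.7


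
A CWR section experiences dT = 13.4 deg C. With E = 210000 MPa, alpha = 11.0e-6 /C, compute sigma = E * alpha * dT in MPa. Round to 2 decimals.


sigma = E * alpha * dT
sigma = 210000 * 11.0e-6 * 13.4
sigma = 2.31 * 13.4
sigma = 30.95 MPa

30.95


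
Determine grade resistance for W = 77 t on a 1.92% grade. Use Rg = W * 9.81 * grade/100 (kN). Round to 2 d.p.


Rg = W * 9.81 * grade / 100
Rg = 77 * 9.81 * 1.92 / 100
Rg = 755.37 * 0.0192
Rg = 14.50 kN

14.50


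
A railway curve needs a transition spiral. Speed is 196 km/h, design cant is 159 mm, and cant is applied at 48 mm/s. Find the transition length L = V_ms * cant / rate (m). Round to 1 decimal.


Convert speed: V = 196 / 3.6 = 54.4444 m/s
L = 54.4444 * 159 / 48
L = 8656.6667 / 48
L = 180.3 m

180.3


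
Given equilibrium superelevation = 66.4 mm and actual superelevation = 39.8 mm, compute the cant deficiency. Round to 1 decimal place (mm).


Cant deficiency = equilibrium cant - actual cant
CD = 66.4 - 39.8
CD = 26.6 mm

26.6


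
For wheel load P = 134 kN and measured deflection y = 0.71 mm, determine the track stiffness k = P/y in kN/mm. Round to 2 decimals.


Track stiffness k = P / y
k = 134 / 0.71
k = 188.73 kN/mm

188.73


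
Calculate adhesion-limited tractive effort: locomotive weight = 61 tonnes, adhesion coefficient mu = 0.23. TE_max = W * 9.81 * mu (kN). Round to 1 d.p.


TE_max = W * g * mu
TE_max = 61 * 9.81 * 0.23
TE_max = 598.41 * 0.23
TE_max = 137.6 kN

137.6


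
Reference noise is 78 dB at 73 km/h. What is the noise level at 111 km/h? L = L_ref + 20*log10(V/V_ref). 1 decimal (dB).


V/V_ref = 111 / 73 = 1.520548
log10(1.520548) = 0.182
20 * 0.182 = 3.64
L = 78 + 3.64 = 81.6 dB

81.6


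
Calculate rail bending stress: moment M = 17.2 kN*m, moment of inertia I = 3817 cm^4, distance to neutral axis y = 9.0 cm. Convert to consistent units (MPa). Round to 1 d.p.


Convert units:
M = 17.2 kN*m = 17200000 N*mm
y = 9.0 cm = 90 mm
I = 3817 cm^4 = 38170000 mm^4
sigma = 17200000 * 90 / 38170000
sigma = 40.6 MPa

40.6


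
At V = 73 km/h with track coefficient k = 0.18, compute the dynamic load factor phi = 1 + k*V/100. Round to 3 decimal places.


phi = 1 + k * V / 100
phi = 1 + 0.18 * 73 / 100
phi = 1 + 0.1314
phi = 1.131

1.131


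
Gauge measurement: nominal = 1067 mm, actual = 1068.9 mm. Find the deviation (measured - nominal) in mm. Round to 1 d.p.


Deviation = measured - nominal
Deviation = 1068.9 - 1067
Deviation = 1.9 mm

1.9


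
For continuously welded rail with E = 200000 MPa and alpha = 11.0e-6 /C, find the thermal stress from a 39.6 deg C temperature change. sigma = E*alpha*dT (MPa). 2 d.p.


sigma = E * alpha * dT
sigma = 200000 * 11.0e-6 * 39.6
sigma = 2.2 * 39.6
sigma = 87.12 MPa

87.12


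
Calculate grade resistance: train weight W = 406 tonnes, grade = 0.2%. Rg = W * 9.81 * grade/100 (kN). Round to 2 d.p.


Rg = W * 9.81 * grade / 100
Rg = 406 * 9.81 * 0.2 / 100
Rg = 3982.86 * 0.002
Rg = 7.97 kN

7.97


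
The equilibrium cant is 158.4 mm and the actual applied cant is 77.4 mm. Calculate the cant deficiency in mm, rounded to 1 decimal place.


Cant deficiency = equilibrium cant - actual cant
CD = 158.4 - 77.4
CD = 81.0 mm

81.0


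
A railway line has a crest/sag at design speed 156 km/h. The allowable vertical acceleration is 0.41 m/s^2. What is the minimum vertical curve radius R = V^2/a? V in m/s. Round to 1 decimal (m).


Convert speed: V = 156 / 3.6 = 43.3333 m/s
V^2 = 1877.7778 m^2/s^2
R_v = 1877.7778 / 0.41
R_v = 4579.9 m

4579.9


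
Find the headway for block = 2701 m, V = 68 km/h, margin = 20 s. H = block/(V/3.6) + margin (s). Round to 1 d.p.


V = 68 / 3.6 = 18.8889 m/s
Block traversal time = 2701 / 18.8889 = 142.9941 s
Headway = 142.9941 + 20
Headway = 163.0 s

163.0


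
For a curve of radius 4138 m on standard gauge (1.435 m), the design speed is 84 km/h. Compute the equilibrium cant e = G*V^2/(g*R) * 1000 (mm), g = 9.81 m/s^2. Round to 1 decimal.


Convert speed: V = 84 / 3.6 = 23.3333 m/s
Apply formula: e = 1.435 * 23.3333^2 / (9.81 * 4138)
e = 1.435 * 544.4444 / 40593.78
e = 0.019246 m = 19.2 mm

19.2


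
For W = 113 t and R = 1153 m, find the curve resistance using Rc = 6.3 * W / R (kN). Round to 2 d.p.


Rc = 6.3 * W / R
Rc = 6.3 * 113 / 1153
Rc = 711.9 / 1153
Rc = 0.62 kN

0.62


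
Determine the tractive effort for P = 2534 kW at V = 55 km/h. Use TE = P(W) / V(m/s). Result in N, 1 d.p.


Convert: P = 2534 kW = 2534000 W
V = 55 / 3.6 = 15.2778 m/s
TE = 2534000 / 15.2778
TE = 165861.8 N

165861.8


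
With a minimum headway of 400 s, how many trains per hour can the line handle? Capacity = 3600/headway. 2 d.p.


Capacity = 3600 / headway
Capacity = 3600 / 400
Capacity = 9.00 trains/hour

9.00


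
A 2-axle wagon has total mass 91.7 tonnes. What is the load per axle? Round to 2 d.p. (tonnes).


Load per axle = total weight / number of axles
Load = 91.7 / 2
Load = 45.85 tonnes

45.85


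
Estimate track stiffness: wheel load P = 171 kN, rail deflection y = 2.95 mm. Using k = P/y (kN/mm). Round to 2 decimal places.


Track stiffness k = P / y
k = 171 / 2.95
k = 57.97 kN/mm

57.97


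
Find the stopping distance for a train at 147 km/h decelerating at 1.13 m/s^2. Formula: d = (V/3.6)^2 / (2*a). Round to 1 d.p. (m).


Convert speed: V = 147 / 3.6 = 40.8333 m/s
V^2 = 1667.3611
d = 1667.3611 / (2 * 1.13)
d = 1667.3611 / 2.26
d = 737.8 m

737.8


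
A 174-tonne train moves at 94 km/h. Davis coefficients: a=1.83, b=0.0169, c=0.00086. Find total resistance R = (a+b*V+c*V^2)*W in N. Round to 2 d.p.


b*V = 0.0169 * 94 = 1.5886
c*V^2 = 0.00086 * 8836 = 7.59896
R_per_t = 1.83 + 1.5886 + 7.59896 = 11.01756 N/t
R_total = 11.01756 * 174 = 1917.06 N

1917.06


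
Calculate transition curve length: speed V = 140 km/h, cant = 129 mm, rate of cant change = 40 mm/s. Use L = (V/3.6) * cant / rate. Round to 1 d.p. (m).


Convert speed: V = 140 / 3.6 = 38.8889 m/s
L = 38.8889 * 129 / 40
L = 5016.6667 / 40
L = 125.4 m

125.4
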